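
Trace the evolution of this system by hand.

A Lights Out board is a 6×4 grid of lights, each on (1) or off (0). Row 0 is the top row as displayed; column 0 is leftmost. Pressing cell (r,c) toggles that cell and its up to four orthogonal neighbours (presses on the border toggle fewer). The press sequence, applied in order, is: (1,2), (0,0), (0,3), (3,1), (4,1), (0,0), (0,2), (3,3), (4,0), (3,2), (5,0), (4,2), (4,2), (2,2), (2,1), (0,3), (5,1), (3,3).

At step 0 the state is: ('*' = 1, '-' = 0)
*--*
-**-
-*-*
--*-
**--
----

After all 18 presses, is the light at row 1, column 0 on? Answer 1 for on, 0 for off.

[0] *--*
-**-
-*-*
--*-
**--
----
[1] *-**
---*
-***
--*-
**--
----
[2] -***
*--*
-***
--*-
**--
----
[3] -*--
*---
-***
--*-
**--
----
[4] -*--
*---
--**
**--
*---
----
[5] -*--
*---
--**
*---
-**-
-*--
[6] *---
----
--**
*---
-**-
-*--
[7] ****
--*-
--**
*---
-**-
-*--
[8] ****
--*-
--*-
*-**
-***
-*--
[9] ****
--*-
--*-
--**
*-**
**--
[10] ****
--*-
----
-*--
*--*
**--
[11] ****
--*-
----
-*--
---*
----
[12] ****
--*-
----
-**-
-**-
--*-
[13] ****
--*-
----
-*--
---*
----
[14] ****
----
-***
-**-
---*
----
[15] ****
-*--
*--*
--*-
---*
----
[16] **--
-*-*
*--*
--*-
---*
----
[17] **--
-*-*
*--*
--*-
-*-*
***-
[18] **--
-*-*
*---
---*
-*--
***-

0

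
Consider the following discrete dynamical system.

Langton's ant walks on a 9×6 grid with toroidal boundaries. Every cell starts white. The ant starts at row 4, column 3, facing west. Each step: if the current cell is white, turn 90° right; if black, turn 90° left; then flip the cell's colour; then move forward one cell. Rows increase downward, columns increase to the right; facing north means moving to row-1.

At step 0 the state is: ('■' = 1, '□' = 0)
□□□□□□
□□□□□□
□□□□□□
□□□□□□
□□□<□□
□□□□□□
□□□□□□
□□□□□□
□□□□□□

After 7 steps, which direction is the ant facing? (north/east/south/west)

north

step 0: □□□□□□
□□□□□□
□□□□□□
□□□□□□
□□□<□□
□□□□□□
□□□□□□
□□□□□□
□□□□□□
step 1: □□□□□□
□□□□□□
□□□□□□
□□□^□□
□□□■□□
□□□□□□
□□□□□□
□□□□□□
□□□□□□
step 2: □□□□□□
□□□□□□
□□□□□□
□□□■>□
□□□■□□
□□□□□□
□□□□□□
□□□□□□
□□□□□□
step 3: □□□□□□
□□□□□□
□□□□□□
□□□■■□
□□□■v□
□□□□□□
□□□□□□
□□□□□□
□□□□□□
step 4: □□□□□□
□□□□□□
□□□□□□
□□□■■□
□□□<■□
□□□□□□
□□□□□□
□□□□□□
□□□□□□
step 5: □□□□□□
□□□□□□
□□□□□□
□□□■■□
□□□□■□
□□□v□□
□□□□□□
□□□□□□
□□□□□□
step 6: □□□□□□
□□□□□□
□□□□□□
□□□■■□
□□□□■□
□□<■□□
□□□□□□
□□□□□□
□□□□□□
step 7: □□□□□□
□□□□□□
□□□□□□
□□□■■□
□□^□■□
□□■■□□
□□□□□□
□□□□□□
□□□□□□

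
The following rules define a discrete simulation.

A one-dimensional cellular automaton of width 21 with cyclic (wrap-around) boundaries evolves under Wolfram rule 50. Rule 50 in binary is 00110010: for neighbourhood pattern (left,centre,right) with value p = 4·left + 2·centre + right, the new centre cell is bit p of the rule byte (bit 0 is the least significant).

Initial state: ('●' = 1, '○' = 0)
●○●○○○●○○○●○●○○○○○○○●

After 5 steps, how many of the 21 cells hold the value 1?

k=0  ●○●○○○●○○○●○●○○○○○○○●
k=1  ○●○●○●○●○●○●○●○○○○○●○
k=2  ●○●○●○●○●○●○●○●○○○●○●
k=3  ○●○●○●○●○●○●○●○●○●○●○
k=4  ●○●○●○●○●○●○●○●○●○●○●
k=5  ○●○●○●○●○●○●○●○●○●○●○

10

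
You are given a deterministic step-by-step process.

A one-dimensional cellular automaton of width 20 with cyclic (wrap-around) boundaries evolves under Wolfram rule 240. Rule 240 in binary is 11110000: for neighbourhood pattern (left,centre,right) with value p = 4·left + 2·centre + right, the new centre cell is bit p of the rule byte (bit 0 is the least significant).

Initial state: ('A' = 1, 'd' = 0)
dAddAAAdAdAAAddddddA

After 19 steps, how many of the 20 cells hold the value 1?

9

step 0: dAddAAAdAdAAAddddddA
step 1: AdAddAAAdAdAAAdddddd
step 2: dAdAddAAAdAdAAAddddd
step 3: ddAdAddAAAdAdAAAdddd
step 4: dddAdAddAAAdAdAAAddd
step 5: ddddAdAddAAAdAdAAAdd
step 6: dddddAdAddAAAdAdAAAd
step 7: ddddddAdAddAAAdAdAAA
step 8: AddddddAdAddAAAdAdAA
step 9: AAddddddAdAddAAAdAdA
step 10: AAAddddddAdAddAAAdAd
step 11: dAAAddddddAdAddAAAdA
step 12: AdAAAddddddAdAddAAAd
step 13: dAdAAAddddddAdAddAAA
step 14: AdAdAAAddddddAdAddAA
step 15: AAdAdAAAddddddAdAddA
step 16: AAAdAdAAAddddddAdAdd
step 17: dAAAdAdAAAddddddAdAd
step 18: ddAAAdAdAAAddddddAdA
step 19: AddAAAdAdAAAddddddAd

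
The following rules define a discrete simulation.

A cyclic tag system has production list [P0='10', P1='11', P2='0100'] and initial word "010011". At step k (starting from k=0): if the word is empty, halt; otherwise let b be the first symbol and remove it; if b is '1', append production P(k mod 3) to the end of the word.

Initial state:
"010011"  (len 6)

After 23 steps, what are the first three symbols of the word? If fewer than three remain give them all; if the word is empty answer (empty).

t=0: "010011"  (len 6)
t=1: "10011"  (len 5)
t=2: "001111"  (len 6)
t=3: "01111"  (len 5)
t=4: "1111"  (len 4)
t=5: "11111"  (len 5)
t=6: "11110100"  (len 8)
t=7: "111010010"  (len 9)
t=8: "1101001011"  (len 10)
t=9: "1010010110100"  (len 13)
t=10: "01001011010010"  (len 14)
t=11: "1001011010010"  (len 13)
t=12: "0010110100100100"  (len 16)
t=13: "010110100100100"  (len 15)
t=14: "10110100100100"  (len 14)
t=15: "01101001001000100"  (len 17)
t=16: "1101001001000100"  (len 16)
t=17: "10100100100010011"  (len 17)
t=18: "01001001000100110100"  (len 20)
t=19: "1001001000100110100"  (len 19)
t=20: "00100100010011010011"  (len 20)
t=21: "0100100010011010011"  (len 19)
t=22: "100100010011010011"  (len 18)
t=23: "0010001001101001111"  (len 19)

001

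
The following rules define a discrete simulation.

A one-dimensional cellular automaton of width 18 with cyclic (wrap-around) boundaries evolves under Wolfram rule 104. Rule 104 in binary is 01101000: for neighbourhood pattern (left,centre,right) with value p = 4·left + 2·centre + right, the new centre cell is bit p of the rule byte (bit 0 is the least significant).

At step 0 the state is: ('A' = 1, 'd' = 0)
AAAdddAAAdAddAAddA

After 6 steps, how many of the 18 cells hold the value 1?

step 0: AAAdddAAAdAddAAddA
step 1: ddAdddAdAAdddAAddA
step 2: dddddddAAAdddAAddd
step 3: dddddddAdAdddAAddd
step 4: ddddddddAddddAAddd
step 5: dddddddddddddAAddd
step 6: dddddddddddddAAddd

2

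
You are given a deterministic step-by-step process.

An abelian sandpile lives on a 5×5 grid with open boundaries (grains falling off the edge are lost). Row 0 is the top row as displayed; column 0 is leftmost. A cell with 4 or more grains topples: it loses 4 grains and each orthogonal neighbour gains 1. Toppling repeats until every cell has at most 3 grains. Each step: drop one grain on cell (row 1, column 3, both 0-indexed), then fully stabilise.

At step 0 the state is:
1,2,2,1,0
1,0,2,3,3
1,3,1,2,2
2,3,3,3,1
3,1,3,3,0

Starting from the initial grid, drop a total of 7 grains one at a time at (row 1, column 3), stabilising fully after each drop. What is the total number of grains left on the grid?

k=0  1,2,2,1,0
1,0,2,3,3
1,3,1,2,2
2,3,3,3,1
3,1,3,3,0
k=1  1,2,2,2,1
1,0,3,1,0
1,3,1,3,3
2,3,3,3,1
3,1,3,3,0
k=2  1,2,2,2,1
1,0,3,2,0
1,3,1,3,3
2,3,3,3,1
3,1,3,3,0
k=3  1,2,2,2,1
1,0,3,3,0
1,3,1,3,3
2,3,3,3,1
3,1,3,3,0
k=4  1,2,3,3,1
1,2,1,2,2
2,1,1,3,0
3,1,3,2,3
3,3,1,1,1
k=5  1,2,3,3,1
1,2,1,3,2
2,1,1,3,0
3,1,3,2,3
3,3,1,1,1
k=6  1,3,0,1,2
1,2,3,2,3
2,1,2,0,1
3,1,3,3,3
3,3,1,1,1
k=7  1,3,0,1,2
1,2,3,3,3
2,1,2,0,1
3,1,3,3,3
3,3,1,1,1

47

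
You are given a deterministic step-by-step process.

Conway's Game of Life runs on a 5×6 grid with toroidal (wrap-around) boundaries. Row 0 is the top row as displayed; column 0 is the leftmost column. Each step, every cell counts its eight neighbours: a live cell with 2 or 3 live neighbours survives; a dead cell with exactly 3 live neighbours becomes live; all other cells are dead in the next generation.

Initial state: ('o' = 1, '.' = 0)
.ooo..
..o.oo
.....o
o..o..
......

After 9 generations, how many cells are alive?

gen 0: .ooo..
..o.oo
.....o
o..o..
......
gen 1: .oooo.
ooo.oo
o..o.o
......
.o.o..
gen 2: ......
......
..oo..
o.o.o.
.o.oo.
gen 3: ......
......
.ooo..
....oo
.ooooo
gen 4: ..ooo.
..o...
..ooo.
.....o
o.oo.o
gen 5: ....oo
.o....
..ooo.
oo...o
ooo..o
gen 6: ..o.oo
..o..o
..oooo
......
..o...
gen 7: .oo.oo
ooo...
..oooo
..o.o.
...o..
gen 8: ....oo
......
o...oo
..o..o
.o...o
gen 9: o...oo
o.....
o...oo
.o....
.....o

9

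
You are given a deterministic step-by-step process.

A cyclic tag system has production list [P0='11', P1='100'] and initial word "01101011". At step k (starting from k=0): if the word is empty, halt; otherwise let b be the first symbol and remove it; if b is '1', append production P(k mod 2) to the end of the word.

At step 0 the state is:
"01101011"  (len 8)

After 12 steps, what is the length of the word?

t=0: "01101011"  (len 8)
t=1: "1101011"  (len 7)
t=2: "101011100"  (len 9)
t=3: "0101110011"  (len 10)
t=4: "101110011"  (len 9)
t=5: "0111001111"  (len 10)
t=6: "111001111"  (len 9)
t=7: "1100111111"  (len 10)
t=8: "100111111100"  (len 12)
t=9: "0011111110011"  (len 13)
t=10: "011111110011"  (len 12)
t=11: "11111110011"  (len 11)
t=12: "1111110011100"  (len 13)

13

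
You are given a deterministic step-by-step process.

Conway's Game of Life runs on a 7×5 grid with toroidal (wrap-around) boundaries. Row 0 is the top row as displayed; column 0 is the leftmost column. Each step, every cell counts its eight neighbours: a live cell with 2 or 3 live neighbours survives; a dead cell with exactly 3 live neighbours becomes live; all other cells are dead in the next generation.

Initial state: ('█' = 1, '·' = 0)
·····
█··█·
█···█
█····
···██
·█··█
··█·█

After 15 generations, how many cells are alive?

[0] ·····
█··█·
█···█
█····
···██
·█··█
··█·█
[1] ···██
█····
██···
█··█·
···██
··█·█
█··█·
[2] █··█·
██···
██···
████·
█·█··
█·█··
█·█··
[3] █·█··
··█··
·····
···█·
█····
█·███
█·██·
[4] ··█·█
·█···
·····
·····
███··
█·█··
█····
[5] ██···
·····
·····
·█···
█·█··
█·█·█
█··██
[6] ██···
·····
·····
·█···
█·███
··█··
··██·
[7] ·██··
·····
·····
█████
█·███
·····
··██·
[8] ·███·
·····
█████
·····
·····
·█···
·███·
[9] ·█·█·
·····
█████
█████
·····
·█···
█··█·
[10] ··█·█
·····
·····
·····
···██
·····
██··█
[11] ·█·██
·····
·····
·····
·····
···█·
██·██
[12] ·█·█·
·····
·····
·····
·····
█·██·
·█···
[13] ··█··
·····
·····
·····
·····
·██··
██·██
[14] █████
·····
·····
·····
·····
·████
█··██
[15] ·██··
█████
·····
·····
··██·
·██··
·····

11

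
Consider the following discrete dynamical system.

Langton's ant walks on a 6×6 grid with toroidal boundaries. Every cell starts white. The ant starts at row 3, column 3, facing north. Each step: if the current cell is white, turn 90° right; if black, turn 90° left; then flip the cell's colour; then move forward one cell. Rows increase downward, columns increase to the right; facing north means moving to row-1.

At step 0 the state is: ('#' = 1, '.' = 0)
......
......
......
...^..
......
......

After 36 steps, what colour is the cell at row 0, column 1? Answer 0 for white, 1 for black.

[0] ......
......
......
...^..
......
......
[1] ......
......
......
...#>.
......
......
[2] ......
......
......
...##.
....v.
......
[3] ......
......
......
...##.
...<#.
......
[4] ......
......
......
...^#.
...##.
......
[5] ......
......
......
..<.#.
...##.
......
[6] ......
......
..^...
..#.#.
...##.
......
[7] ......
......
..#>..
..#.#.
...##.
......
[8] ......
......
..##..
..#v#.
...##.
......
[9] ......
......
..##..
..<##.
...##.
......
[10] ......
......
..##..
...##.
..v##.
......
[11] ......
......
..##..
...##.
.<###.
......
[12] ......
......
..##..
.^.##.
.####.
......
[13] ......
......
..##..
.#>##.
.####.
......
[14] ......
......
..##..
.####.
.#v##.
......
[15] ......
......
..##..
.####.
.#.>#.
......
[16] ......
......
..##..
.##^#.
.#..#.
......
[17] ......
......
..##..
.#<.#.
.#..#.
......
[18] ......
......
..##..
.#..#.
.#v.#.
......
[19] ......
......
..##..
.#..#.
.<#.#.
......
[20] ......
......
..##..
.#..#.
..#.#.
.v....
[21] ......
......
..##..
.#..#.
..#.#.
<#....
[22] ......
......
..##..
.#..#.
^.#.#.
##....
[23] ......
......
..##..
.#..#.
#>#.#.
##....
[24] ......
......
..##..
.#..#.
###.#.
#v....
[25] ......
......
..##..
.#..#.
###.#.
#.>...
[26] ..v...
......
..##..
.#..#.
###.#.
#.#...
[27] .<#...
......
..##..
.#..#.
###.#.
#.#...
[28] .##...
......
..##..
.#..#.
###.#.
#^#...
[29] .##...
......
..##..
.#..#.
###.#.
##>...
[30] .##...
......
..##..
.#..#.
##^.#.
##....
[31] .##...
......
..##..
.#..#.
#<..#.
##....
[32] .##...
......
..##..
.#..#.
#...#.
#v....
[33] .##...
......
..##..
.#..#.
#...#.
#.>...
[34] .#v...
......
..##..
.#..#.
#...#.
#.#...
[35] .#.>..
......
..##..
.#..#.
#...#.
#.#...
[36] .#.#..
...v..
..##..
.#..#.
#...#.
#.#...

1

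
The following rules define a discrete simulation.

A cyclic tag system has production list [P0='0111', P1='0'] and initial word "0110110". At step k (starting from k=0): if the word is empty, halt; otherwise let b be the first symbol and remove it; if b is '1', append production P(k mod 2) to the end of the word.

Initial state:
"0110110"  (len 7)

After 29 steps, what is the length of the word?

12

k=0  "0110110"  (len 7)
k=1  "110110"  (len 6)
k=2  "101100"  (len 6)
k=3  "011000111"  (len 9)
k=4  "11000111"  (len 8)
k=5  "10001110111"  (len 11)
k=6  "00011101110"  (len 11)
k=7  "0011101110"  (len 10)
k=8  "011101110"  (len 9)
k=9  "11101110"  (len 8)
k=10  "11011100"  (len 8)
k=11  "10111000111"  (len 11)
k=12  "01110001110"  (len 11)
k=13  "1110001110"  (len 10)
k=14  "1100011100"  (len 10)
k=15  "1000111000111"  (len 13)
k=16  "0001110001110"  (len 13)
k=17  "001110001110"  (len 12)
k=18  "01110001110"  (len 11)
k=19  "1110001110"  (len 10)
k=20  "1100011100"  (len 10)
k=21  "1000111000111"  (len 13)
k=22  "0001110001110"  (len 13)
k=23  "001110001110"  (len 12)
k=24  "01110001110"  (len 11)
k=25  "1110001110"  (len 10)
k=26  "1100011100"  (len 10)
k=27  "1000111000111"  (len 13)
k=28  "0001110001110"  (len 13)
k=29  "001110001110"  (len 12)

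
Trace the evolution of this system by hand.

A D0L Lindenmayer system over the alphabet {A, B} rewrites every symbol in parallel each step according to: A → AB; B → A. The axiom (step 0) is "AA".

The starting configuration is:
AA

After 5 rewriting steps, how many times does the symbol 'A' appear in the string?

16

t=0: AA
t=1: ABAB
t=2: ABAABA
t=3: ABAABABAAB
t=4: ABAABABAABAABABA
t=5: ABAABABAABAABABAABABAABAAB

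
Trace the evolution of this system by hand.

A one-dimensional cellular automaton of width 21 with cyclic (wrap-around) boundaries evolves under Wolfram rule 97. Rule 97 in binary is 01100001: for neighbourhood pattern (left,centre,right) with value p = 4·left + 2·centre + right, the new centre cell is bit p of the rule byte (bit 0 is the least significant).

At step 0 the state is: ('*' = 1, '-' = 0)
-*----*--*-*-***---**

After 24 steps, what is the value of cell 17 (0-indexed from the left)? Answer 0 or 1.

1

[0] -*----*--*-*-***---**
[1] *--**-----*-*--*-*--*
[2] *---*-***--*----*----
[3] --*--*--*----**---**-
[4] *---------**--*-*--*-
[5] --*******--*---*----*
[6] --------*----*---**--
[7] *******---**---*--*-*
[8] ------*-*--*-*-----*-
[9] *****--*----*--***---
[10] ----*----**------*-*-
[11] ***---**--*-****--*--
[12] --*-*--*---*---*-----
[13] *--*-----*---*---****
[14] *----***---*---*-----
[15] --**---*-*---*---***-
[16] *--*-*--*--*---*---*-
[17] ----*--------*---*--*
[18] -**---******---*-----
[19] --*-*------*-*---****
[20] ---*--****--*--*----*
[21] -*-------*-------**--
[22] ---*****---*****--*-*
[23] -*-----*-*-----*---*-
[24] ---***--*--***---*---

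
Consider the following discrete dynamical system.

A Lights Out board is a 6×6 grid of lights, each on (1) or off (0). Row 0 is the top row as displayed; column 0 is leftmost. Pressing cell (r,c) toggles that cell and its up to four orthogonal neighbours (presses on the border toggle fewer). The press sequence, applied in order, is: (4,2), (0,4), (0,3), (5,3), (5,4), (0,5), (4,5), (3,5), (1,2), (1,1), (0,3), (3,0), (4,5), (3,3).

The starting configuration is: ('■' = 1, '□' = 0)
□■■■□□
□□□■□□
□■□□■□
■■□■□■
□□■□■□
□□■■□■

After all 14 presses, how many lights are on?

gen 0: □■■■□□
□□□■□□
□■□□■□
■■□■□■
□□■□■□
□□■■□■
gen 1: □■■■□□
□□□■□□
□■□□■□
■■■■□■
□■□■■□
□□□■□■
gen 2: □■■□■■
□□□■■□
□■□□■□
■■■■□■
□■□■■□
□□□■□■
gen 3: □■□■□■
□□□□■□
□■□□■□
■■■■□■
□■□■■□
□□□■□■
gen 4: □■□■□■
□□□□■□
□■□□■□
■■■■□■
□■□□■□
□□■□■■
gen 5: □■□■□■
□□□□■□
□■□□■□
■■■■□■
□■□□□□
□□■■□□
gen 6: □■□■■□
□□□□■■
□■□□■□
■■■■□■
□■□□□□
□□■■□□
gen 7: □■□■■□
□□□□■■
□■□□■□
■■■■□□
□■□□■■
□□■■□■
gen 8: □■□■■□
□□□□■■
□■□□■■
■■■■■■
□■□□■□
□□■■□■
gen 9: □■■■■□
□■■■■■
□■■□■■
■■■■■■
□■□□■□
□□■■□■
gen 10: □□■■■□
■□□■■■
□□■□■■
■■■■■■
□■□□■□
□□■■□■
gen 11: □□□□□□
■□□□■■
□□■□■■
■■■■■■
□■□□■□
□□■■□■
gen 12: □□□□□□
■□□□■■
■□■□■■
□□■■■■
■■□□■□
□□■■□■
gen 13: □□□□□□
■□□□■■
■□■□■■
□□■■■□
■■□□□■
□□■■□□
gen 14: □□□□□□
■□□□■■
■□■■■■
□□□□□□
■■□■□■
□□■■□□

14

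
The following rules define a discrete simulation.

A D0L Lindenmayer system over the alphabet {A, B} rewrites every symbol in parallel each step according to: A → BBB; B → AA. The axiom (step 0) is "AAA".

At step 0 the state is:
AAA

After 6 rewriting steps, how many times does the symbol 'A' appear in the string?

648

gen 0: AAA
gen 1: BBBBBBBBB
gen 2: AAAAAAAAAAAAAAAAAA
gen 3: BBBBBBBBBBBBBBBBBBBBBBBBBBBBBBBBBBBBBBBBBBBBBBBBBBBBBB
gen 4: AAAAAAAAAAAAAAAAAAAAAAAAAAAAAAAAAAAAAAAAAAAAAAAAAAAAAAAAAAAAAAAAAAAAAAAAAAAAAAAAAAAAAAAAAAAAAAAAAAAAAAAAAAAA
gen 5: BBBBBBBBBBBBBBBBBBBBBBBBBBBBBBBBBBBBBBBBBBBBBBBBBBBBBBBBBB…BBBBBBBBBBBBBBBBBBBBBBBBBBBBBBBBBBBBBBBBBBBBBBBBBBBBBBBBBB  (len 324)
gen 6: AAAAAAAAAAAAAAAAAAAAAAAAAAAAAAAAAAAAAAAAAAAAAAAAAAAAAAAAAA…AAAAAAAAAAAAAAAAAAAAAAAAAAAAAAAAAAAAAAAAAAAAAAAAAAAAAAAAAA  (len 648)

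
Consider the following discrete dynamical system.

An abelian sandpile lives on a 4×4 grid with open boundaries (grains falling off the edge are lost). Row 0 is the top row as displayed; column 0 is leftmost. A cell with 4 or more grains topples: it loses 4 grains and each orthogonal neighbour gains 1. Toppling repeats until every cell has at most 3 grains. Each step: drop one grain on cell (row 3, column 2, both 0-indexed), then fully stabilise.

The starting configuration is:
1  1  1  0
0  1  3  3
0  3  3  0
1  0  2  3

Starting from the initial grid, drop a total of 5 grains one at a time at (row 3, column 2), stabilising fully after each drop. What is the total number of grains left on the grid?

22

k=0  1  1  1  0
0  1  3  3
0  3  3  0
1  0  2  3
k=1  1  1  1  0
0  1  3  3
0  3  3  0
1  0  3  3
k=2  1  1  2  1
0  3  1  0
1  0  2  3
1  2  2  0
k=3  1  1  2  1
0  3  1  0
1  0  2  3
1  2  3  0
k=4  1  1  2  1
0  3  1  0
1  0  3  3
1  3  0  1
k=5  1  1  2  1
0  3  1  0
1  0  3  3
1  3  1  1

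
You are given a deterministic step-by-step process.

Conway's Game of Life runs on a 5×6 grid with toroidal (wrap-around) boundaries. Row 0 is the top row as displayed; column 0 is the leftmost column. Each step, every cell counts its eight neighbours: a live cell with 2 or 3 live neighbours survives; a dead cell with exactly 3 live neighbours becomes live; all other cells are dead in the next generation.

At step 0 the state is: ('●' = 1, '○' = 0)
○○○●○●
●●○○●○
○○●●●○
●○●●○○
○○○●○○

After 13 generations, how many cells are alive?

19

gen 0: ○○○●○●
●●○○●○
○○●●●○
●○●●○○
○○○●○○
gen 1: ●○●●○●
●●○○○○
●○○○●○
○●○○○○
○○○●○○
gen 2: ●○●●●●
○○●●●○
●○○○○●
○○○○○○
●●○●●○
gen 3: ●○○○○○
○○●○○○
○○○●●●
○●○○●○
●●○○○○
gen 4: ●○○○○○
○○○●●●
○○●●●●
○●●●●○
●●○○○●
gen 5: ○●○○○○
●○●○○○
●●○○○○
○○○○○○
○○○●●●
gen 6: ●●●●●●
●○●○○○
●●○○○○
●○○○●●
○○○○●○
gen 7: ●○●○●○
○○○○●○
○○○○○○
●●○○●○
○○●○○○
gen 8: ○●○○○●
○○○●○●
○○○○○●
○●○○○○
●○●○○○
gen 9: ○●●○●●
○○○○○●
●○○○●○
●●○○○○
●○●○○○
gen 10: ○●●●●●
○●○●○○
●●○○○○
●○○○○○
○○●●○○
gen 11: ●●○○○○
○○○●○●
●●●○○○
●○●○○○
●○○○○●
gen 12: ○●○○●○
○○○○○●
●○●●○●
○○●○○○
○○○○○●
gen 13: ●○○○●●
○●●●○●
●●●●●●
●●●●●●
○○○○○○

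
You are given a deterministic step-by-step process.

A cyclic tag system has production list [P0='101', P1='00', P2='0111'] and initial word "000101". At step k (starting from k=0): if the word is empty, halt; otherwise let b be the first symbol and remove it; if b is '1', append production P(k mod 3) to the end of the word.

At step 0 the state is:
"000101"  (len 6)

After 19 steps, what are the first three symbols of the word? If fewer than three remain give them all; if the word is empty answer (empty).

100

step 0: "000101"  (len 6)
step 1: "00101"  (len 5)
step 2: "0101"  (len 4)
step 3: "101"  (len 3)
step 4: "01101"  (len 5)
step 5: "1101"  (len 4)
step 6: "1010111"  (len 7)
step 7: "010111101"  (len 9)
step 8: "10111101"  (len 8)
step 9: "01111010111"  (len 11)
step 10: "1111010111"  (len 10)
step 11: "11101011100"  (len 11)
step 12: "11010111000111"  (len 14)
step 13: "1010111000111101"  (len 16)
step 14: "01011100011110100"  (len 17)
step 15: "1011100011110100"  (len 16)
step 16: "011100011110100101"  (len 18)
step 17: "11100011110100101"  (len 17)
step 18: "11000111101001010111"  (len 20)
step 19: "1000111101001010111101"  (len 22)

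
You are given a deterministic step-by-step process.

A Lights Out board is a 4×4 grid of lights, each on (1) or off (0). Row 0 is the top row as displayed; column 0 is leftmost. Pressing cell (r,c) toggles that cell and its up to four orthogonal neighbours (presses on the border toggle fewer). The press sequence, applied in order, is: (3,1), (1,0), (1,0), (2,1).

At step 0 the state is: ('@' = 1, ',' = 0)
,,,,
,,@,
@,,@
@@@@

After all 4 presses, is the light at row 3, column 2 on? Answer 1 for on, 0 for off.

0

0) ,,,,
,,@,
@,,@
@@@@
1) ,,,,
,,@,
@@,@
,,,@
2) @,,,
@@@,
,@,@
,,,@
3) ,,,,
,,@,
@@,@
,,,@
4) ,,,,
,@@,
,,@@
,@,@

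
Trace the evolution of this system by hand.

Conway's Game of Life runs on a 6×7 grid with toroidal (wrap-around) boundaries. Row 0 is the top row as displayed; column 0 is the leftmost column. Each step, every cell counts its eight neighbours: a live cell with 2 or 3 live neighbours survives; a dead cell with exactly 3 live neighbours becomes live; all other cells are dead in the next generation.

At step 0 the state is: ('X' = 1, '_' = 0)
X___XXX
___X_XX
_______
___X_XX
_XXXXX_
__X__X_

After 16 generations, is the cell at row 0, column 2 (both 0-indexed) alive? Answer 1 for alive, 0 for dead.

k=0  X___XXX
___X_XX
_______
___X_XX
_XXXXX_
__X__X_
k=1  X__X___
X______
_______
___X_XX
_X_____
X_X____
k=2  X_____X
_______
______X
_______
XXX___X
X_X____
k=3  XX____X
X_____X
_______
_X____X
X_X___X
__X____
k=4  _X____X
_X____X
______X
_X____X
X_X___X
__X____
k=5  _XX____
_____XX
_____XX
_X___XX
X_X___X
__X___X
k=6  XXX__XX
X____XX
____X__
_X_____
__X____
__XX__X
k=7  __XXX__
____X__
X____XX
_______
_XXX___
___X_XX
k=8  __X____
____X_X
_____XX
XXX___X
__XXX__
_X___X_
k=9  _____X_
______X
_X_____
XXX_X_X
___XXXX
_X__X__
k=10  _____X_
_______
_XX__XX
_XX_X_X
______X
___X__X
k=11  _______
_____XX
_XXX_XX
_XXX__X
__XX__X
_____XX
k=12  _______
X_X_XXX
_X_X___
______X
_X_XX_X
_____XX
k=13  X___X__
XXXXXXX
_XXXX__
___XXX_
____X_X
X___XXX
k=14  __X____
______X
_______
_______
X______
X__XX__
k=15  ___X___
_______
_______
_______
_______
_X_X___
k=16  __X____
_______
_______
_______
_______
__X____

1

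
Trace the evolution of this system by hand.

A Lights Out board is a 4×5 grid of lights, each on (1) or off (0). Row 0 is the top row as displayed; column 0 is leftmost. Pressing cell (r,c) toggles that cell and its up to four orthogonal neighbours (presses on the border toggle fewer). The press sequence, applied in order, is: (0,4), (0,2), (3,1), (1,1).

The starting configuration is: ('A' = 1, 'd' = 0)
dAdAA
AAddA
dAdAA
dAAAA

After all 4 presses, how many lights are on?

9

[0] dAdAA
AAddA
dAdAA
dAAAA
[1] dAddd
AAddd
dAdAA
dAAAA
[2] ddAAd
AAAdd
dAdAA
dAAAA
[3] ddAAd
AAAdd
dddAA
AddAA
[4] dAAAd
ddddd
dAdAA
AddAA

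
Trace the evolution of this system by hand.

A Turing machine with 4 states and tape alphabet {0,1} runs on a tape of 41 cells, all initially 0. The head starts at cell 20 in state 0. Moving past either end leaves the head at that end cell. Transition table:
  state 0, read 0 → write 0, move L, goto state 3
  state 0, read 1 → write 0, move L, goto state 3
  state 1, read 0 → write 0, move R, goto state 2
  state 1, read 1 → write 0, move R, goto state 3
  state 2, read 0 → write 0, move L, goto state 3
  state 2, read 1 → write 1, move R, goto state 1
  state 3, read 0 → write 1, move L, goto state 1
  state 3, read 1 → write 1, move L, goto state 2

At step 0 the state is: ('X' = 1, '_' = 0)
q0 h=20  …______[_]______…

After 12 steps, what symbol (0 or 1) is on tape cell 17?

k=0  q0 h=20  …______[_]______…
k=1  q3 h=19  …______[_]______…
k=2  q1 h=18  …______[_]X_____…
k=3  q2 h=19  …______[X]______…
k=4  q1 h=20  …_____X[_]______…
k=5  q2 h=21  …____X_[_]______…
k=6  q3 h=20  …_____X[_]______…
k=7  q1 h=19  …______[X]X_____…
k=8  q3 h=20  …______[X]______…
k=9  q2 h=19  …______[_]X_____…
k=10  q3 h=18  …______[_]_X____…
k=11  q1 h=17  …______[_]X_X___…
k=12  q2 h=18  …______[X]_X____…

0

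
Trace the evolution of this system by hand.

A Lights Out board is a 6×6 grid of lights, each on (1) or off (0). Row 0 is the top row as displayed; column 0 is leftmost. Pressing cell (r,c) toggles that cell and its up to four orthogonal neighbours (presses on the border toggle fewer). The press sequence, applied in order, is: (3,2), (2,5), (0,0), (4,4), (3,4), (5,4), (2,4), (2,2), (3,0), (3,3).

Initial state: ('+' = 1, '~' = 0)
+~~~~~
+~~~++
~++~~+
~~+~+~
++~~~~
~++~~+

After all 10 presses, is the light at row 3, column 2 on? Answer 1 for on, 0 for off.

gen 0: +~~~~~
+~~~++
~++~~+
~~+~+~
++~~~~
~++~~+
gen 1: +~~~~~
+~~~++
~+~~~+
~+~++~
+++~~~
~++~~+
gen 2: +~~~~~
+~~~+~
~+~~+~
~+~+++
+++~~~
~++~~+
gen 3: ~+~~~~
~~~~+~
~+~~+~
~+~+++
+++~~~
~++~~+
gen 4: ~+~~~~
~~~~+~
~+~~+~
~+~+~+
++++++
~++~++
gen 5: ~+~~~~
~~~~+~
~+~~~~
~+~~+~
++++~+
~++~++
gen 6: ~+~~~~
~~~~+~
~+~~~~
~+~~+~
++++++
~+++~~
gen 7: ~+~~~~
~~~~~~
~+~+++
~+~~~~
++++++
~+++~~
gen 8: ~+~~~~
~~+~~~
~~+~++
~++~~~
++++++
~+++~~
gen 9: ~+~~~~
~~+~~~
+~+~++
+~+~~~
~+++++
~+++~~
gen 10: ~+~~~~
~~+~~~
+~++++
+~~++~
~++~++
~+++~~

0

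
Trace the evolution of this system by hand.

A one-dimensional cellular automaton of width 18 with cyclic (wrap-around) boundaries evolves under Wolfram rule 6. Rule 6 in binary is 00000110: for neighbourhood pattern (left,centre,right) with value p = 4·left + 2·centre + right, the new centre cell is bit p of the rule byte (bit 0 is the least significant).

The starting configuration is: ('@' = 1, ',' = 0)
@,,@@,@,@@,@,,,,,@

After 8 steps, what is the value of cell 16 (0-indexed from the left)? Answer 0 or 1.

gen 0: @,,@@,@,@@,@,,,,,@
gen 1: ,,@,,,@,,,,@,,,,@,
gen 2: ,@@,,@@,,,@@,,,@@,
gen 3: @,,,@,,,,@,,,,@,,,
gen 4: @,,@@,,,@@,,,@@,,@
gen 5: ,,@,,,,@,,,,@,,,@,
gen 6: ,@@,,,@@,,,@@,,@@,
gen 7: @,,,,@,,,,@,,,@,,,
gen 8: @,,,@@,,,@@,,@@,,@

0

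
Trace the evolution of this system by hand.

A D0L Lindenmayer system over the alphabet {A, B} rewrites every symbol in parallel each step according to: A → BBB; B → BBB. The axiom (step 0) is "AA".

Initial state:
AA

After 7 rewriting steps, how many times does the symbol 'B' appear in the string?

4374

t=0: AA
t=1: BBBBBB
t=2: BBBBBBBBBBBBBBBBBB
t=3: BBBBBBBBBBBBBBBBBBBBBBBBBBBBBBBBBBBBBBBBBBBBBBBBBBBBBB
t=4: BBBBBBBBBBBBBBBBBBBBBBBBBBBBBBBBBBBBBBBBBBBBBBBBBBBBBBBBBB…BBBBBBBBBBBBBBBBBBBBBBBBBBBBBBBBBBBBBBBBBBBBBBBBBBBBBBBBBB  (len 162)
t=5: BBBBBBBBBBBBBBBBBBBBBBBBBBBBBBBBBBBBBBBBBBBBBBBBBBBBBBBBBB…BBBBBBBBBBBBBBBBBBBBBBBBBBBBBBBBBBBBBBBBBBBBBBBBBBBBBBBBBB  (len 486)
t=6: BBBBBBBBBBBBBBBBBBBBBBBBBBBBBBBBBBBBBBBBBBBBBBBBBBBBBBBBBB…BBBBBBBBBBBBBBBBBBBBBBBBBBBBBBBBBBBBBBBBBBBBBBBBBBBBBBBBBB  (len 1458)
t=7: BBBBBBBBBBBBBBBBBBBBBBBBBBBBBBBBBBBBBBBBBBBBBBBBBBBBBBBBBB…BBBBBBBBBBBBBBBBBBBBBBBBBBBBBBBBBBBBBBBBBBBBBBBBBBBBBBBBBB  (len 4374)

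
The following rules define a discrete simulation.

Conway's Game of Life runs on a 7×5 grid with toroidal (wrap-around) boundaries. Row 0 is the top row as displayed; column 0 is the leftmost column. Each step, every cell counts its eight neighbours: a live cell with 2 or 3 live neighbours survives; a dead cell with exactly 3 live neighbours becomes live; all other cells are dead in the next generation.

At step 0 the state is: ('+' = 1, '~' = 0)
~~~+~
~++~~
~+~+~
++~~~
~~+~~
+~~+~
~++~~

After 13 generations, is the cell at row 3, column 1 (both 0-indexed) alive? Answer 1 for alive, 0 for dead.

1

t=0: ~~~+~
~++~~
~+~+~
++~~~
~~+~~
+~~+~
~++~~
t=1: ~~~+~
~+~+~
~~~~~
++~~~
+~+~+
~~~+~
~++++
t=2: ++~~~
~~+~~
+++~~
++~~+
+~+++
~~~~~
~~~~+
t=3: ++~~~
~~+~~
~~+++
~~~~~
~~++~
+~~~~
+~~~~
t=4: ++~~~
+~+~+
~~++~
~~~~+
~~~~~
~+~~+
+~~~+
t=5: ~~~+~
+~+~+
+++~~
~~~+~
+~~~~
~~~~+
~~~~+
t=6: +~~+~
+~+~+
+~+~~
+~+~+
~~~~+
+~~~+
~~~++
t=7: +++~~
+~+~~
~~+~~
+~~~+
~+~~~
+~~~~
~~~+~
t=8: +~+++
+~++~
+~~++
++~~~
~+~~+
~~~~~
+~+~+
t=9: ~~~~~
~~~~~
~~~+~
~+++~
~+~~~
~+~++
+~+~~
t=10: ~~~~~
~~~~~
~~~+~
~+~+~
~+~~+
~+~++
+++++
t=11: +++++
~~~~~
~~+~~
+~~++
~+~~+
~~~~~
~+~~~
t=12: +++++
+~~~+
~~~++
+++++
~~~++
+~~~~
~+~++
t=13: ~~~~~
~~~~~
~~~~~
~+~~~
~~~~~
+~+~~
~~~~~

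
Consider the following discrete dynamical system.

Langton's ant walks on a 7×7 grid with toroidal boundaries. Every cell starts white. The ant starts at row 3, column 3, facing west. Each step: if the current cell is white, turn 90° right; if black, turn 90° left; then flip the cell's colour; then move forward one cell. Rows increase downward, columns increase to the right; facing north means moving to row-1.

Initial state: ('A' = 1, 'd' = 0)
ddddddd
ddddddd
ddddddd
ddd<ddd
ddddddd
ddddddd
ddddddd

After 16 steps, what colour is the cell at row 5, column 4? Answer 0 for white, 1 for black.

1

t=0: ddddddd
ddddddd
ddddddd
ddd<ddd
ddddddd
ddddddd
ddddddd
t=1: ddddddd
ddddddd
ddd^ddd
dddAddd
ddddddd
ddddddd
ddddddd
t=2: ddddddd
ddddddd
dddA>dd
dddAddd
ddddddd
ddddddd
ddddddd
t=3: ddddddd
ddddddd
dddAAdd
dddAvdd
ddddddd
ddddddd
ddddddd
t=4: ddddddd
ddddddd
dddAAdd
ddd<Add
ddddddd
ddddddd
ddddddd
t=5: ddddddd
ddddddd
dddAAdd
ddddAdd
dddvddd
ddddddd
ddddddd
t=6: ddddddd
ddddddd
dddAAdd
ddddAdd
dd<Addd
ddddddd
ddddddd
t=7: ddddddd
ddddddd
dddAAdd
dd^dAdd
ddAAddd
ddddddd
ddddddd
t=8: ddddddd
ddddddd
dddAAdd
ddA>Add
ddAAddd
ddddddd
ddddddd
t=9: ddddddd
ddddddd
dddAAdd
ddAAAdd
ddAvddd
ddddddd
ddddddd
t=10: ddddddd
ddddddd
dddAAdd
ddAAAdd
ddAd>dd
ddddddd
ddddddd
t=11: ddddddd
ddddddd
dddAAdd
ddAAAdd
ddAdAdd
ddddvdd
ddddddd
t=12: ddddddd
ddddddd
dddAAdd
ddAAAdd
ddAdAdd
ddd<Add
ddddddd
t=13: ddddddd
ddddddd
dddAAdd
ddAAAdd
ddA^Add
dddAAdd
ddddddd
t=14: ddddddd
ddddddd
dddAAdd
ddAAAdd
ddAA>dd
dddAAdd
ddddddd
t=15: ddddddd
ddddddd
dddAAdd
ddAA^dd
ddAAddd
dddAAdd
ddddddd
t=16: ddddddd
ddddddd
dddAAdd
ddA<ddd
ddAAddd
dddAAdd
ddddddd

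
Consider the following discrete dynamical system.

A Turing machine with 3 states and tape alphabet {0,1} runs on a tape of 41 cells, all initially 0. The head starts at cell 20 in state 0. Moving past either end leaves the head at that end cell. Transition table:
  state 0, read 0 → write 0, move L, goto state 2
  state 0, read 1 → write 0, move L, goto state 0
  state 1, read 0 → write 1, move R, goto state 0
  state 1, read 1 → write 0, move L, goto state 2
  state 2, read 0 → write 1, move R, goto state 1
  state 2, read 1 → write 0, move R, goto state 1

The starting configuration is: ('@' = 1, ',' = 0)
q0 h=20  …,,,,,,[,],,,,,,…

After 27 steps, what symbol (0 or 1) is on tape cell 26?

step 0: q0 h=20  …,,,,,,[,],,,,,,…
step 1: q2 h=19  …,,,,,,[,],,,,,,…
step 2: q1 h=20  …,,,,,@[,],,,,,,…
step 3: q0 h=21  …,,,,@@[,],,,,,,…
step 4: q2 h=20  …,,,,,@[@],,,,,,…
step 5: q1 h=21  …,,,,@,[,],,,,,,…
step 6: q0 h=22  …,,,@,@[,],,,,,,…
step 7: q2 h=21  …,,,,@,[@],,,,,,…
step 8: q1 h=22  …,,,@,,[,],,,,,,…
step 9: q0 h=23  …,,@,,@[,],,,,,,…
step 10: q2 h=22  …,,,@,,[@],,,,,,…
step 11: q1 h=23  …,,@,,,[,],,,,,,…
step 12: q0 h=24  …,@,,,@[,],,,,,,…
step 13: q2 h=23  …,,@,,,[@],,,,,,…
step 14: q1 h=24  …,@,,,,[,],,,,,,…
step 15: q0 h=25  …@,,,,@[,],,,,,,…
step 16: q2 h=24  …,@,,,,[@],,,,,,…
step 17: q1 h=25  …@,,,,,[,],,,,,,…
step 18: q0 h=26  …,,,,,@[,],,,,,,…
step 19: q2 h=25  …@,,,,,[@],,,,,,…
step 20: q1 h=26  …,,,,,,[,],,,,,,…
step 21: q0 h=27  …,,,,,@[,],,,,,,…
step 22: q2 h=26  …,,,,,,[@],,,,,,…
step 23: q1 h=27  …,,,,,,[,],,,,,,…
step 24: q0 h=28  …,,,,,@[,],,,,,,…
step 25: q2 h=27  …,,,,,,[@],,,,,,…
step 26: q1 h=28  …,,,,,,[,],,,,,,…
step 27: q0 h=29  …,,,,,@[,],,,,,,…

0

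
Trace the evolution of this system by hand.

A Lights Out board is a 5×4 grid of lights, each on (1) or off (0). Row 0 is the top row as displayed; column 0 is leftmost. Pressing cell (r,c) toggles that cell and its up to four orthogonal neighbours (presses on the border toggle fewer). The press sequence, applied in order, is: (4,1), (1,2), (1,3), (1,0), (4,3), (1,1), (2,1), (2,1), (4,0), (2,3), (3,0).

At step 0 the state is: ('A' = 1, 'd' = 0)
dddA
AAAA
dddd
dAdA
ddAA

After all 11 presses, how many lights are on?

9

step 0: dddA
AAAA
dddd
dAdA
ddAA
step 1: dddA
AAAA
dddd
dddA
AAdA
step 2: ddAA
Addd
ddAd
dddA
AAdA
step 3: ddAd
AdAA
ddAA
dddA
AAdA
step 4: AdAd
dAAA
AdAA
dddA
AAdA
step 5: AdAd
dAAA
AdAA
dddd
AAAd
step 6: AAAd
AddA
AAAA
dddd
AAAd
step 7: AAAd
AAdA
dddA
dAdd
AAAd
step 8: AAAd
AddA
AAAA
dddd
AAAd
step 9: AAAd
AddA
AAAA
Addd
ddAd
step 10: AAAd
Addd
AAdd
AddA
ddAd
step 11: AAAd
Addd
dAdd
dAdA
AdAd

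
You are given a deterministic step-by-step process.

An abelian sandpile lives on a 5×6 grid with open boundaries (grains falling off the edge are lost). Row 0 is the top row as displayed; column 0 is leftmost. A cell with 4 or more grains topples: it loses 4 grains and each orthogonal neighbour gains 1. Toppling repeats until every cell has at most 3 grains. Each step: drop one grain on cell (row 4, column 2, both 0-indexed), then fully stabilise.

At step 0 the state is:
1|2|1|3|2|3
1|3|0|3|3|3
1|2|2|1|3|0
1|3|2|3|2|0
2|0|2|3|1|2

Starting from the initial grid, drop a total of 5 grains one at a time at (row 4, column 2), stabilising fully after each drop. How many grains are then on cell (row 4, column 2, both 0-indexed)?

[0] 1|2|1|3|2|3
1|3|0|3|3|3
1|2|2|1|3|0
1|3|2|3|2|0
2|0|2|3|1|2
[1] 1|2|1|3|2|3
1|3|0|3|3|3
1|2|2|1|3|0
1|3|2|3|2|0
2|0|3|3|1|2
[2] 1|2|1|3|2|3
1|3|0|3|3|3
1|3|3|2|3|0
2|0|1|1|3|0
2|2|2|1|2|2
[3] 1|2|1|3|2|3
1|3|0|3|3|3
1|3|3|2|3|0
2|0|1|1|3|0
2|2|3|1|2|2
[4] 1|2|1|3|2|3
1|3|0|3|3|3
1|3|3|2|3|0
2|0|2|1|3|0
2|3|0|2|2|2
[5] 1|2|1|3|2|3
1|3|0|3|3|3
1|3|3|2|3|0
2|0|2|1|3|0
2|3|1|2|2|2

1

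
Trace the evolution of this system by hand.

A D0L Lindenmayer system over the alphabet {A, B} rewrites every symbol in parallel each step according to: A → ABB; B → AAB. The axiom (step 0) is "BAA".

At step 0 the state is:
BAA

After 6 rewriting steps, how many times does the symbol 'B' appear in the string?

1093

[0] BAA
[1] AABABBABB
[2] ABBABBAABABBAABAABABBAABAAB
[3] ABBAABAABABBAABAABABBABBAABABBAABAABABBABBAABABBABBAABABBAABAABABBABBAABABBABBAAB
[4] ABBAABAABABBABBAABABBABBAABABBAABAABABBABBAABABBABBAABABBA…BAABABBAABAABABBAABAABABBABBAABABBAABAABABBAABAABABBABBAAB  (len 243)
[5] ABBAABAABABBABBAABABBABBAABABBAABAABABBAABAABABBABBAABABBA…BAABABBAABAABABBABBAABABBABBAABABBAABAABABBAABAABABBABBAAB  (len 729)
[6] ABBAABAABABBABBAABABBABBAABABBAABAABABBAABAABABBABBAABABBA…BAABABBAABAABABBABBAABABBABBAABABBAABAABABBAABAABABBABBAAB  (len 2187)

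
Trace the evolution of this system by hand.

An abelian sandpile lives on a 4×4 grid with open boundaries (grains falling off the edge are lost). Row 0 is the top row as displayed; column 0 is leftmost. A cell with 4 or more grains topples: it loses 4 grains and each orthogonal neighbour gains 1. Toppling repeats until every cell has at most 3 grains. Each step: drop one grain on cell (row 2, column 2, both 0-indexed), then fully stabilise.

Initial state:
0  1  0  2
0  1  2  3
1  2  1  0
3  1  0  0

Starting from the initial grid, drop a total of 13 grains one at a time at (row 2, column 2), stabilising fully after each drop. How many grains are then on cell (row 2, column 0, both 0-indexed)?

2

t=0: 0  1  0  2
0  1  2  3
1  2  1  0
3  1  0  0
t=1: 0  1  0  2
0  1  2  3
1  2  2  0
3  1  0  0
t=2: 0  1  0  2
0  1  2  3
1  2  3  0
3  1  0  0
t=3: 0  1  0  2
0  1  3  3
1  3  0  1
3  1  1  0
t=4: 0  1  0  2
0  1  3  3
1  3  1  1
3  1  1  0
t=5: 0  1  0  2
0  1  3  3
1  3  2  1
3  1  1  0
t=6: 0  1  0  2
0  1  3  3
1  3  3  1
3  1  1  0
t=7: 0  1  1  3
0  3  1  0
2  0  2  3
3  2  2  0
t=8: 0  1  1  3
0  3  1  0
2  0  3  3
3  2  2  0
t=9: 0  1  1  3
0  3  2  1
2  1  1  0
3  2  3  1
t=10: 0  1  1  3
0  3  2  1
2  1  2  0
3  2  3  1
t=11: 0  1  1  3
0  3  2  1
2  1  3  0
3  2  3  1
t=12: 0  1  1  3
0  3  3  1
2  2  1  1
3  3  0  2
t=13: 0  1  1  3
0  3  3  1
2  2  2  1
3  3  0  2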